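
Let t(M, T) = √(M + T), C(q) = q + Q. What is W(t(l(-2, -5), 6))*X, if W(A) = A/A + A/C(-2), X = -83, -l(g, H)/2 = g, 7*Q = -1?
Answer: -83 + 581*√10/15 ≈ 39.486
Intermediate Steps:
Q = -⅐ (Q = (⅐)*(-1) = -⅐ ≈ -0.14286)
l(g, H) = -2*g
C(q) = -⅐ + q (C(q) = q - ⅐ = -⅐ + q)
W(A) = 1 - 7*A/15 (W(A) = A/A + A/(-⅐ - 2) = 1 + A/(-15/7) = 1 + A*(-7/15) = 1 - 7*A/15)
W(t(l(-2, -5), 6))*X = (1 - 7*√(-2*(-2) + 6)/15)*(-83) = (1 - 7*√(4 + 6)/15)*(-83) = (1 - 7*√10/15)*(-83) = -83 + 581*√10/15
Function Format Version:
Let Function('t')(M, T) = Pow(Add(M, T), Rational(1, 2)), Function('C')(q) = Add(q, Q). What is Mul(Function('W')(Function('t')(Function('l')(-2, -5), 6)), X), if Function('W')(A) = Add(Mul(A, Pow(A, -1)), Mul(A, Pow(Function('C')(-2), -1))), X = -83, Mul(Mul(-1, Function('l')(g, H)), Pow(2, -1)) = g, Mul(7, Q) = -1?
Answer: Add(-83, Mul(Rational(581, 15), Pow(10, Rational(1, 2)))) ≈ 39.486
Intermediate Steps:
Q = Rational(-1, 7) (Q = Mul(Rational(1, 7), -1) = Rational(-1, 7) ≈ -0.14286)
Function('l')(g, H) = Mul(-2, g)
Function('C')(q) = Add(Rational(-1, 7), q) (Function('C')(q) = Add(q, Rational(-1, 7)) = Add(Rational(-1, 7), q))
Function('W')(A) = Add(1, Mul(Rational(-7, 15), A)) (Function('W')(A) = Add(Mul(A, Pow(A, -1)), Mul(A, Pow(Add(Rational(-1, 7), -2), -1))) = Add(1, Mul(A, Pow(Rational(-15, 7), -1))) = Add(1, Mul(A, Rational(-7, 15))) = Add(1, Mul(Rational(-7, 15), A)))
Mul(Function('W')(Function('t')(Function('l')(-2, -5), 6)), X) = Mul(Add(1, Mul(Rational(-7, 15), Pow(Add(Mul(-2, -2), 6), Rational(1, 2)))), -83) = Mul(Add(1, Mul(Rational(-7, 15), Pow(Add(4, 6), Rational(1, 2)))), -83) = Mul(Add(1, Mul(Rational(-7, 15), Pow(10, Rational(1, 2)))), -83) = Add(-83, Mul(Rational(581, 15), Pow(10, Rational(1, 2))))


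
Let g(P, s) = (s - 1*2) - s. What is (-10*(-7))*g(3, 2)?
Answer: -140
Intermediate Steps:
g(P, s) = -2 (g(P, s) = (s - 2) - s = (-2 + s) - s = -2)
(-10*(-7))*g(3, 2) = -10*(-7)*(-2) = 70*(-2) = -140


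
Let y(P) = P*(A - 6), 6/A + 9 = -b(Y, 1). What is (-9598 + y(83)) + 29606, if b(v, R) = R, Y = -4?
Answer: 97301/5 ≈ 19460.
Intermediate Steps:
A = -⅗ (A = 6/(-9 - 1*1) = 6/(-9 - 1) = 6/(-10) = 6*(-⅒) = -⅗ ≈ -0.60000)
y(P) = -33*P/5 (y(P) = P*(-⅗ - 6) = P*(-33/5) = -33*P/5)
(-9598 + y(83)) + 29606 = (-9598 - 33/5*83) + 29606 = (-9598 - 2739/5) + 29606 = -50729/5 + 29606 = 97301/5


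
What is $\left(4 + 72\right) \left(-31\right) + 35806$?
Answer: $33450$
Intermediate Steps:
$\left(4 + 72\right) \left(-31\right) + 35806 = 76 \left(-31\right) + 35806 = -2356 + 35806 = 33450$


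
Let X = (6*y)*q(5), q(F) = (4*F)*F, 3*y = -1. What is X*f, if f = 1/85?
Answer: -40/17 ≈ -2.3529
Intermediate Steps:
y = -1/3 (y = (1/3)*(-1) = -1/3 ≈ -0.33333)
q(F) = 4*F**2
f = 1/85 ≈ 0.011765
X = -200 (X = (6*(-1/3))*(4*5**2) = -8*25 = -2*100 = -200)
X*f = -200*1/85 = -40/17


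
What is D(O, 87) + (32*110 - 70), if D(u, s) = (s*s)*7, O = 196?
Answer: 56433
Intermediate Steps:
D(u, s) = 7*s**2 (D(u, s) = s**2*7 = 7*s**2)
D(O, 87) + (32*110 - 70) = 7*87**2 + (32*110 - 70) = 7*7569 + (3520 - 70) = 52983 + 3450 = 56433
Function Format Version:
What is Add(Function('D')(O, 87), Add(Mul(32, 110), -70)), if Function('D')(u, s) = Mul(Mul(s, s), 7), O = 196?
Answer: 56433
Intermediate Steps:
Function('D')(u, s) = Mul(7, Pow(s, 2)) (Function('D')(u, s) = Mul(Pow(s, 2), 7) = Mul(7, Pow(s, 2)))
Add(Function('D')(O, 87), Add(Mul(32, 110), -70)) = Add(Mul(7, Pow(87, 2)), Add(Mul(32, 110), -70)) = Add(Mul(7, 7569), Add(3520, -70)) = Add(52983, 3450) = 56433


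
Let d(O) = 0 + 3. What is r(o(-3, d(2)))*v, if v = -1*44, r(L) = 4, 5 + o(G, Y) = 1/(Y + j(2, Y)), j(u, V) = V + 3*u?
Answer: -176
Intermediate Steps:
d(O) = 3
o(G, Y) = -5 + 1/(6 + 2*Y) (o(G, Y) = -5 + 1/(Y + (Y + 3*2)) = -5 + 1/(Y + (Y + 6)) = -5 + 1/(Y + (6 + Y)) = -5 + 1/(6 + 2*Y))
v = -44
r(o(-3, d(2)))*v = 4*(-44) = -176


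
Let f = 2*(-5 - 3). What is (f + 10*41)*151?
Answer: 59494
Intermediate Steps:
f = -16 (f = 2*(-8) = -16)
(f + 10*41)*151 = (-16 + 10*41)*151 = (-16 + 410)*151 = 394*151 = 59494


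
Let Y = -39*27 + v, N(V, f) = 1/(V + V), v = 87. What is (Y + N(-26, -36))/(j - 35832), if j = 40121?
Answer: -50233/223028 ≈ -0.22523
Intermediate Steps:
N(V, f) = 1/(2*V)
Y = -966 (Y = -39*27 + 87 = -1053 + 87 = -966)
(Y + N(-26, -36))/(j - 35832) = (-966 + (1/2)/(-26))/(40121 - 35832) = (-966 + (1/2)*(-1/26))/4289 = (-966 - 1/52)*(1/4289) = -50233/52*1/4289 = -50233/223028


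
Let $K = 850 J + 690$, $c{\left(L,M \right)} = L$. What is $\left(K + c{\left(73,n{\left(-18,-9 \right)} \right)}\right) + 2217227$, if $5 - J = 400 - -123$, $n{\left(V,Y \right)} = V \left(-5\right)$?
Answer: $1777690$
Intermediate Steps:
$n{\left(V,Y \right)} = - 5 V$
$J = -518$ ($J = 5 - \left(400 - -123\right) = 5 - \left(400 + 123\right) = 5 - 523 = -518$)
$K = -439610$ ($K = 850 \left(-518\right) + 690 = -440300 + 690 = -439610$)
$\left(K + c{\left(73,n{\left(-18,-9 \right)} \right)}\right) + 2217227 = \left(-439610 + 73\right) + 2217227 = -439537 + 2217227 = 1777690$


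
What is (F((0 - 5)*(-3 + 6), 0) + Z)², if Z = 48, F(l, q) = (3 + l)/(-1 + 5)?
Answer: 2025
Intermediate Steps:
F(l, q) = ¾ + l/4 (F(l, q) = (3 + l)/4 = (3 + l)*(¼) = ¾ + l/4)
(F((0 - 5)*(-3 + 6), 0) + Z)² = ((¾ + ((0 - 5)*(-3 + 6))/4) + 48)² = ((¾ + (-5*3)/4) + 48)² = ((¾ + (¼)*(-15)) + 48)² = ((¾ - 15/4) + 48)² = (-3 + 48)² = 45² = 2025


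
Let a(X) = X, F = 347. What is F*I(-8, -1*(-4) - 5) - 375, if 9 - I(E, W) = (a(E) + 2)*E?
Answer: -13908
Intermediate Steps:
I(E, W) = 9 - E*(2 + E) (I(E, W) = 9 - (E + 2)*E = 9 - (2 + E)*E = 9 - E*(2 + E))
F*I(-8, -1*(-4) - 5) - 375 = 347*(9 - 1*(-8)² - 2*(-8)) - 375 = 347*(9 - 1*64 + 16) - 375 = 347*(9 - 64 + 16) - 375 = 347*(-39) - 375 = -13533 - 375 = -13908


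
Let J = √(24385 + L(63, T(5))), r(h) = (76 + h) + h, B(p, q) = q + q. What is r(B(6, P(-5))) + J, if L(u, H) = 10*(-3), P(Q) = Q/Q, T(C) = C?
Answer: 80 + √24355 ≈ 236.06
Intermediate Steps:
P(Q) = 1
B(p, q) = 2*q
L(u, H) = -30
r(h) = 76 + 2*h
J = √24355 (J = √(24385 - 30) = √24355 ≈ 156.06)
r(B(6, P(-5))) + J = (76 + 2*(2*1)) + √24355 = (76 + 2*2) + √24355 = (76 + 4) + √24355 = 80 + √24355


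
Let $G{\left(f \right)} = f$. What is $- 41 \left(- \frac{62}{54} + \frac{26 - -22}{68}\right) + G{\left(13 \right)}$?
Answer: $\frac{14290}{459} \approx 31.133$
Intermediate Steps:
$- 41 \left(- \frac{62}{54} + \frac{26 - -22}{68}\right) + G{\left(13 \right)} = - 41 \left(- \frac{62}{54} + \frac{26 - -22}{68}\right) + 13 = - 41 \left(\left(-62\right) \frac{1}{54} + \left(26 + 22\right) \frac{1}{68}\right) + 13 = - 41 \left(- \frac{31}{27} + 48 \cdot \frac{1}{68}\right) + 13 = - 41 \left(- \frac{31}{27} + \frac{12}{17}\right) + 13 = \left(-41\right) \left(- \frac{203}{459}\right) + 13 = \frac{8323}{459} + 13 = \frac{14290}{459}$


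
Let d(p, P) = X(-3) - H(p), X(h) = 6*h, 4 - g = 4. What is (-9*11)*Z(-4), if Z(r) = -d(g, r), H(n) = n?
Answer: -1782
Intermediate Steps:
g = 0 (g = 4 - 1*4 = 4 - 4 = 0)
d(p, P) = -18 - p (d(p, P) = 6*(-3) - p = -18 - p)
Z(r) = 18 (Z(r) = -(-18 - 1*0) = -(-18 + 0) = -1*(-18) = 18)
(-9*11)*Z(-4) = -9*11*18 = -99*18 = -1782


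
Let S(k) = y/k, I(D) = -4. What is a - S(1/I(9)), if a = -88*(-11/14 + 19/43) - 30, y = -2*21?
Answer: -50490/301 ≈ -167.74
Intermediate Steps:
y = -42
S(k) = -42/k
a = 78/301 (a = -88*(-11*1/14 + 19*(1/43)) - 30 = -88*(-11/14 + 19/43) - 30 = -88*(-207/602) - 30 = 9108/301 - 30 = 78/301 ≈ 0.25914)
a - S(1/I(9)) = 78/301 - (-42)/(1/(-4)) = 78/301 - (-42)/(-¼) = 78/301 - (-42)*(-4) = 78/301 - 1*168 = 78/301 - 168 = -50490/301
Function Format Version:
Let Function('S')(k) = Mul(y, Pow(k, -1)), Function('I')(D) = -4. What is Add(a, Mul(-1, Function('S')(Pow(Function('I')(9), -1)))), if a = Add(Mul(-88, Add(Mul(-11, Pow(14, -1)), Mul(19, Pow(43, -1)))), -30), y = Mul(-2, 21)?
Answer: Rational(-50490, 301) ≈ -167.74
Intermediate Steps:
y = -42
Function('S')(k) = Mul(-42, Pow(k, -1))
a = Rational(78, 301) (a = Add(Mul(-88, Add(Mul(-11, Rational(1, 14)), Mul(19, Rational(1, 43)))), -30) = Add(Mul(-88, Add(Rational(-11, 14), Rational(19, 43))), -30) = Add(Mul(-88, Rational(-207, 602)), -30) = Add(Rational(9108, 301), -30) = Rational(78, 301) ≈ 0.25914)
Add(a, Mul(-1, Function('S')(Pow(Function('I')(9), -1)))) = Add(Rational(78, 301), Mul(-1, Mul(-42, Pow(Pow(-4, -1), -1)))) = Add(Rational(78, 301), Mul(-1, Mul(-42, Pow(Rational(-1, 4), -1)))) = Add(Rational(78, 301), Mul(-1, Mul(-42, -4))) = Add(Rational(78, 301), Mul(-1, 168)) = Add(Rational(78, 301), -168) = Rational(-50490, 301)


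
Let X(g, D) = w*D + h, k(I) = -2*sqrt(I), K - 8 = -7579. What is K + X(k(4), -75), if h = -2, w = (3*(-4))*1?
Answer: -6673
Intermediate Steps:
K = -7571 (K = 8 - 7579 = -7571)
w = -12 (w = -12*1 = -12)
X(g, D) = -2 - 12*D (X(g, D) = -12*D - 2 = -2 - 12*D)
K + X(k(4), -75) = -7571 + (-2 - 12*(-75)) = -7571 + (-2 + 900) = -7571 + 898 = -6673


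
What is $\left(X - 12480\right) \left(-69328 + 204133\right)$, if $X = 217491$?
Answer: $27636507855$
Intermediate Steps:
$\left(X - 12480\right) \left(-69328 + 204133\right) = \left(217491 - 12480\right) \left(-69328 + 204133\right) = 205011 \cdot 134805 = 27636507855$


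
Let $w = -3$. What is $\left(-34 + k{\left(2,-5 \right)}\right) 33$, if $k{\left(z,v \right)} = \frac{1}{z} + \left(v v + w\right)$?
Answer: $- \frac{759}{2} \approx -379.5$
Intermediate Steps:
$k{\left(z,v \right)} = -3 + v^{2} + \frac{1}{z}$ ($k{\left(z,v \right)} = \frac{1}{z} + \left(v v - 3\right) = \frac{1}{z} + \left(v^{2} - 3\right) = \frac{1}{z} + \left(-3 + v^{2}\right) = -3 + v^{2} + \frac{1}{z}$)
$\left(-34 + k{\left(2,-5 \right)}\right) 33 = \left(-34 + \left(-3 + \left(-5\right)^{2} + \frac{1}{2}\right)\right) 33 = \left(-34 + \left(-3 + 25 + \frac{1}{2}\right)\right) 33 = \left(-34 + \frac{45}{2}\right) 33 = \left(- \frac{23}{2}\right) 33 = - \frac{759}{2}$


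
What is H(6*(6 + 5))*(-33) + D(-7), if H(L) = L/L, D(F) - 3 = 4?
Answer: -26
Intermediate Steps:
D(F) = 7 (D(F) = 3 + 4 = 7)
H(L) = 1
H(6*(6 + 5))*(-33) + D(-7) = 1*(-33) + 7 = -33 + 7 = -26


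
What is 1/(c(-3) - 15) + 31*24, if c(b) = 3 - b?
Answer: 6695/9 ≈ 743.89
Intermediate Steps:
1/(c(-3) - 15) + 31*24 = 1/((3 - 1*(-3)) - 15) + 31*24 = 1/((3 + 3) - 15) + 744 = 1/(6 - 15) + 744 = 1/(-9) + 744 = -⅑ + 744 = 6695/9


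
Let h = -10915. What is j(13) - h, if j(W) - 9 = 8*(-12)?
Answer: 10828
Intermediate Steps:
j(W) = -87 (j(W) = 9 + 8*(-12) = 9 - 96 = -87)
j(13) - h = -87 - 1*(-10915) = -87 + 10915 = 10828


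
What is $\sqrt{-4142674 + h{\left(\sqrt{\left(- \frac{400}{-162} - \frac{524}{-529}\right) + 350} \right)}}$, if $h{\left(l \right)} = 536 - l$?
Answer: $\frac{\sqrt{-19720719018 - 437 \sqrt{41954}}}{69} \approx 2035.2 i$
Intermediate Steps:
$\sqrt{-4142674 + h{\left(\sqrt{\left(- \frac{400}{-162} - \frac{524}{-529}\right) + 350} \right)}} = \sqrt{-4142674 + \left(536 - \sqrt{\left(- \frac{400}{-162} - \frac{524}{-529}\right) + 350}\right)} = \sqrt{-4142674 + \left(536 - \sqrt{\left(\left(-400\right) \left(- \frac{1}{162}\right) - - \frac{524}{529}\right) + 350}\right)} = \sqrt{-4142674 + \left(536 - \sqrt{\left(\frac{200}{81} + \frac{524}{529}\right) + 350}\right)} = \sqrt{-4142674 + \left(536 - \sqrt{\frac{148244}{42849} + 350}\right)} = \sqrt{-4142674 + \left(536 - \sqrt{\frac{15145394}{42849}}\right)} = \sqrt{-4142674 + \left(536 - \frac{19 \sqrt{41954}}{207}\right)} = \sqrt{-4142138 - \frac{19 \sqrt{41954}}{207}}$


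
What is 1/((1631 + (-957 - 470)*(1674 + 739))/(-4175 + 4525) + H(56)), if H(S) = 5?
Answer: -35/343997 ≈ -0.00010175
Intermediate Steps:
1/((1631 + (-957 - 470)*(1674 + 739))/(-4175 + 4525) + H(56)) = 1/((1631 + (-957 - 470)*(1674 + 739))/(-4175 + 4525) + 5) = 1/((1631 - 1427*2413)/350 + 5) = 1/((1631 - 3443351)*(1/350) + 5) = 1/(-3441720*1/350 + 5) = 1/(-344172/35 + 5) = 1/(-343997/35) = -35/343997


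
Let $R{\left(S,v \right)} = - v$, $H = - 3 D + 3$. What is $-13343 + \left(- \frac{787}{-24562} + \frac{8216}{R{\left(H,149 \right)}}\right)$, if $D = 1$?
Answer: $- \frac{49033568263}{3659738} \approx -13398.0$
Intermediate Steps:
$H = 0$ ($H = \left(-3\right) 1 + 3 = -3 + 3 = 0$)
$-13343 + \left(- \frac{787}{-24562} + \frac{8216}{R{\left(H,149 \right)}}\right) = -13343 + \left(- \frac{787}{-24562} + \frac{8216}{\left(-1\right) 149}\right) = -13343 + \left(\left(-787\right) \left(- \frac{1}{24562}\right) + \frac{8216}{-149}\right) = -13343 + \left(\frac{787}{24562} + 8216 \left(- \frac{1}{149}\right)\right) = -13343 + \left(\frac{787}{24562} - \frac{8216}{149}\right) = -13343 - \frac{201684129}{3659738} = - \frac{49033568263}{3659738}$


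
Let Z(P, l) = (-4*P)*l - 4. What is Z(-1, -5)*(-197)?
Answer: 4728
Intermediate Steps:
Z(P, l) = -4 - 4*P*l (Z(P, l) = -4*P*l - 4 = -4 - 4*P*l)
Z(-1, -5)*(-197) = (-4 - 4*(-1)*(-5))*(-197) = (-4 - 20)*(-197) = -24*(-197) = 4728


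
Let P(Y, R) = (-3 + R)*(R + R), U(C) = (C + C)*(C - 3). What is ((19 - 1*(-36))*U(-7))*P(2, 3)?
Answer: 0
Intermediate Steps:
U(C) = 2*C*(-3 + C) (U(C) = (2*C)*(-3 + C) = 2*C*(-3 + C))
P(Y, R) = 2*R*(-3 + R) (P(Y, R) = (-3 + R)*(2*R) = 2*R*(-3 + R))
((19 - 1*(-36))*U(-7))*P(2, 3) = ((19 - 1*(-36))*(2*(-7)*(-3 - 7)))*(2*3*(-3 + 3)) = ((19 + 36)*(2*(-7)*(-10)))*(2*3*0) = (55*140)*0 = 7700*0 = 0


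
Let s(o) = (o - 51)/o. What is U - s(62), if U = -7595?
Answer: -470901/62 ≈ -7595.2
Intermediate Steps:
s(o) = (-51 + o)/o
U - s(62) = -7595 - (-51 + 62)/62 = -7595 - 11/62 = -470901/62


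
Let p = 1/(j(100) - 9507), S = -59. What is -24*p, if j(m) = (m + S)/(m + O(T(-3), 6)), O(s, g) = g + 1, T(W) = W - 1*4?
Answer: 321/127151 ≈ 0.0025246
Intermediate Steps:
T(W) = -4 + W (T(W) = W - 4 = -4 + W)
O(s, g) = 1 + g
j(m) = (-59 + m)/(7 + m) (j(m) = (m - 59)/(m + (1 + 6)) = (-59 + m)/(m + 7) = (-59 + m)/(7 + m))
p = -107/1017208 (p = 1/((-59 + 100)/(7 + 100) - 9507) = 1/(41/107 - 9507) = 1/(-1017208/107) = -107/1017208 ≈ -0.00010519)
-24*p = -24*(-107/1017208) = 321/127151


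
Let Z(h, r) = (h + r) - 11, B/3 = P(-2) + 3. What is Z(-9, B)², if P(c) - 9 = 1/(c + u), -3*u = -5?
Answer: 49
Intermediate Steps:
u = 5/3 (u = -⅓*(-5) = 5/3 ≈ 1.6667)
P(c) = 9 + 1/(5/3 + c) (P(c) = 9 + 1/(c + 5/3) = 9 + 1/(5/3 + c))
B = 27 (B = 3*(3*(16 + 9*(-2))/(5 + 3*(-2)) + 3) = 3*(3*(16 - 18)/(5 - 6) + 3) = 3*(3*(-2)/(-1) + 3) = 3*(3*(-1)*(-2) + 3) = 3*(6 + 3) = 3*9 = 27)
Z(h, r) = -11 + h + r
Z(-9, B)² = (-11 - 9 + 27)² = 7² = 49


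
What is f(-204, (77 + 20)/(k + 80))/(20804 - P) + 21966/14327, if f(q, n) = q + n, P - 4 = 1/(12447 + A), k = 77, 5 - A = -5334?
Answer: 1267691706934456/832140261593861 ≈ 1.5234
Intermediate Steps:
A = 5339 (A = 5 - 1*(-5334) = 5 + 5334 = 5339)
P = 71145/17786 (P = 4 + 1/(12447 + 5339) = 4 + 1/17786 = 71145/17786 ≈ 4.0001)
f(q, n) = n + q
f(-204, (77 + 20)/(k + 80))/(20804 - P) + 21966/14327 = ((77 + 20)/(77 + 80) - 204)/(20804 - 1*71145/17786) + 21966/14327 = (97/157 - 204)/(20804 - 71145/17786) + 21966*(1/14327) = (97*(1/157) - 204)/(369948799/17786) + 21966/14327 = (97/157 - 204)*(17786/369948799) + 21966/14327 = -31931/157*17786/369948799 + 21966/14327 = -567924766/58081961443 + 21966/14327 = 1267691706934456/832140261593861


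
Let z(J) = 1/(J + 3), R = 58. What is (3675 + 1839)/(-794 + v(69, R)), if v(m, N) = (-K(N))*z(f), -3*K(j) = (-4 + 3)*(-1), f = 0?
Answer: -49626/7145 ≈ -6.9456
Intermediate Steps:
K(j) = -1/3 (K(j) = -(-4 + 3)*(-1)/3 = -(-1)*(-1)/3 = -1/3*1 = -1/3)
z(J) = 1/(3 + J)
v(m, N) = 1/9 (v(m, N) = (-1*(-1/3))/(3 + 0) = (1/3)/3 = (1/3)*(1/3) = 1/9)
(3675 + 1839)/(-794 + v(69, R)) = (3675 + 1839)/(-794 + 1/9) = 5514/(-7145/9) = 5514*(-9/7145) = -49626/7145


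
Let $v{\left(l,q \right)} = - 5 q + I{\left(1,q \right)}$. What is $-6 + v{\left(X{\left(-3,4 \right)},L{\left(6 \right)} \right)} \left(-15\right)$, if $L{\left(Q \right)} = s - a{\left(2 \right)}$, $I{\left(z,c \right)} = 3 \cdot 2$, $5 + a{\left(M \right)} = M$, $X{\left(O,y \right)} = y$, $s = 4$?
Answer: $429$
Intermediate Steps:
$a{\left(M \right)} = -5 + M$
$I{\left(z,c \right)} = 6$
$L{\left(Q \right)} = 7$ ($L{\left(Q \right)} = 4 - \left(-5 + 2\right) = 4 - -3 = 4 + 3 = 7$)
$v{\left(l,q \right)} = 6 - 5 q$ ($v{\left(l,q \right)} = - 5 q + 6 = 6 - 5 q$)
$-6 + v{\left(X{\left(-3,4 \right)},L{\left(6 \right)} \right)} \left(-15\right) = -6 + \left(6 - 35\right) \left(-15\right) = -6 - -435 = -6 + 435 = 429$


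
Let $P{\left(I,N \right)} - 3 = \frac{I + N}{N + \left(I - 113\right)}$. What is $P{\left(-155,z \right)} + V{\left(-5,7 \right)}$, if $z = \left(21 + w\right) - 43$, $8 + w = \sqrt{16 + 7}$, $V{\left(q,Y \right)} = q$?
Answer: $- \frac{122455}{88781} - \frac{113 \sqrt{23}}{88781} \approx -1.3854$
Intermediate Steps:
$w = -8 + \sqrt{23}$ ($w = -8 + \sqrt{16 + 7} = -8 + \sqrt{23} \approx -3.2042$)
$z = -30 + \sqrt{23}$ ($z = \left(21 - \left(8 - \sqrt{23}\right)\right) - 43 = \left(13 + \sqrt{23}\right) - 43 = -30 + \sqrt{23} \approx -25.204$)
$P{\left(I,N \right)} = 3 + \frac{I + N}{-113 + I + N}$ ($P{\left(I,N \right)} = 3 + \frac{I + N}{N + \left(I - 113\right)} = 3 + \frac{I + N}{N + \left(-113 + I\right)} = 3 + \frac{I + N}{-113 + I + N}$)
$P{\left(-155,z \right)} + V{\left(-5,7 \right)} = \frac{-339 + 4 \left(-155\right) + 4 \left(-30 + \sqrt{23}\right)}{-113 - 155 - \left(30 - \sqrt{23}\right)} - 5 = \frac{-339 - 620 - \left(120 - 4 \sqrt{23}\right)}{-298 + \sqrt{23}} - 5 = \frac{-1079 + 4 \sqrt{23}}{-298 + \sqrt{23}} - 5 = -5 + \frac{-1079 + 4 \sqrt{23}}{-298 + \sqrt{23}}$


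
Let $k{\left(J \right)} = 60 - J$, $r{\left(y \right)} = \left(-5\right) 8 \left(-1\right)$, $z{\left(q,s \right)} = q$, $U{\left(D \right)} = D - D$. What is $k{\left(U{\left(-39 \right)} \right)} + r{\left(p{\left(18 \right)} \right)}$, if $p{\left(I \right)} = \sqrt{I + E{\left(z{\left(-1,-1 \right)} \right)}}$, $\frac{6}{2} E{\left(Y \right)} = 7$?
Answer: $100$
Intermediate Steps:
$U{\left(D \right)} = 0$
$E{\left(Y \right)} = \frac{7}{3}$ ($E{\left(Y \right)} = \frac{1}{3} \cdot 7 = \frac{7}{3}$)
$p{\left(I \right)} = \sqrt{\frac{7}{3} + I}$ ($p{\left(I \right)} = \sqrt{I + \frac{7}{3}} = \sqrt{\frac{7}{3} + I}$)
$r{\left(y \right)} = 40$ ($r{\left(y \right)} = \left(-40\right) \left(-1\right) = 40$)
$k{\left(U{\left(-39 \right)} \right)} + r{\left(p{\left(18 \right)} \right)} = \left(60 - 0\right) + 40 = \left(60 + 0\right) + 40 = 60 + 40 = 100$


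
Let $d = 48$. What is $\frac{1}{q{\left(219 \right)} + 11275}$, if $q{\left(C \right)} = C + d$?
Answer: $\frac{1}{11542} \approx 8.664 \cdot 10^{-5}$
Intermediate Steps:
$q{\left(C \right)} = 48 + C$ ($q{\left(C \right)} = C + 48 = 48 + C$)
$\frac{1}{q{\left(219 \right)} + 11275} = \frac{1}{\left(48 + 219\right) + 11275} = \frac{1}{267 + 11275} = \frac{1}{11542}$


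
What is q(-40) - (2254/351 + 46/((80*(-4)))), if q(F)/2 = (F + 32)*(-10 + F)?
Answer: 44575433/56160 ≈ 793.72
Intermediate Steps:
q(F) = 2*(-10 + F)*(32 + F) (q(F) = 2*((F + 32)*(-10 + F)) = 2*((32 + F)*(-10 + F)) = 2*((-10 + F)*(32 + F)) = 2*(-10 + F)*(32 + F))
q(-40) - (2254/351 + 46/((80*(-4)))) = (-640 + 2*(-40)² + 44*(-40)) - (2254/351 + 46/((80*(-4)))) = (-640 + 2*1600 - 1760) - (2254*(1/351) + 46/(-320)) = (-640 + 3200 - 1760) - (2254/351 + 46*(-1/320)) = 800 - (2254/351 - 23/160) = 800 - 1*352567/56160 = 800 - 352567/56160 = 44575433/56160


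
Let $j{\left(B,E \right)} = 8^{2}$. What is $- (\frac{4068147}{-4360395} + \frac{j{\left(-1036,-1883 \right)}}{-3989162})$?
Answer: $\frac{2704796081349}{2899053673165} \approx 0.93299$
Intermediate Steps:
$j{\left(B,E \right)} = 64$
$- (\frac{4068147}{-4360395} + \frac{j{\left(-1036,-1883 \right)}}{-3989162}) = - (\frac{4068147}{-4360395} + \frac{64}{-3989162}) = - (4068147 \left(- \frac{1}{4360395}\right) + 64 \left(- \frac{1}{3989162}\right)) = - (- \frac{1356049}{1453465} - \frac{32}{1994581}) = \left(-1\right) \left(- \frac{2704796081349}{2899053673165}\right) = \frac{2704796081349}{2899053673165}$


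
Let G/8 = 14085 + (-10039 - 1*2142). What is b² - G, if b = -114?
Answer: -2236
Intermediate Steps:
G = 15232 (G = 8*(14085 + (-10039 - 1*2142)) = 8*(14085 + (-10039 - 2142)) = 8*(14085 - 12181) = 8*1904 = 15232)
b² - G = (-114)² - 1*15232 = 12996 - 15232 = -2236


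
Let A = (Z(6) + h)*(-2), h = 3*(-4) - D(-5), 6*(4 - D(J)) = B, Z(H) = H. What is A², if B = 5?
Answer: 3025/9 ≈ 336.11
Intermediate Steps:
D(J) = 19/6 (D(J) = 4 - ⅙*5 = 4 - ⅚ = 19/6)
h = -91/6 (h = 3*(-4) - 1*19/6 = -12 - 19/6 = -91/6 ≈ -15.167)
A = 55/3 (A = (6 - 91/6)*(-2) = -55/6*(-2) = 55/3 ≈ 18.333)
A² = (55/3)² = 3025/9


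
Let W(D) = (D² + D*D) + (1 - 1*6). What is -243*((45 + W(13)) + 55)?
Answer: -105219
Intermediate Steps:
W(D) = -5 + 2*D² (W(D) = (D² + D²) + (1 - 6) = 2*D² - 5 = -5 + 2*D²)
-243*((45 + W(13)) + 55) = -243*((45 + (-5 + 2*13²)) + 55) = -243*((45 + (-5 + 2*169)) + 55) = -243*((45 + (-5 + 338)) + 55) = -243*((45 + 333) + 55) = -243*(378 + 55) = -243*433 = -105219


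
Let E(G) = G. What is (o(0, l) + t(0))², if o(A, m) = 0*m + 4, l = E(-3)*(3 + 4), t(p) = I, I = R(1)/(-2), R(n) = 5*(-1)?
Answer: 169/4 ≈ 42.250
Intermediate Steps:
R(n) = -5
I = 5/2 (I = -5/(-2) = -5*(-½) = 5/2 ≈ 2.5000)
t(p) = 5/2
l = -21 (l = -3*(3 + 4) = -3*7 = -21)
o(A, m) = 4 (o(A, m) = 0 + 4 = 4)
(o(0, l) + t(0))² = (4 + 5/2)² = (13/2)² = 169/4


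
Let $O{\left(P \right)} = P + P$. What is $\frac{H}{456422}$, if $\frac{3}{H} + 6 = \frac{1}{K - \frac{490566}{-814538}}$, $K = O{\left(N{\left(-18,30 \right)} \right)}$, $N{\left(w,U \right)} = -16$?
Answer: $- \frac{38361975}{35204385238418} \approx -1.0897 \cdot 10^{-6}$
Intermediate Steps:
$O{\left(P \right)} = 2 P$
$K = -32$ ($K = 2 \left(-16\right) = -32$)
$H = - \frac{38361975}{77131219}$ ($H = \frac{3}{-6 + \frac{1}{-32 - \frac{490566}{-814538}}} = \frac{3}{-6 + \frac{1}{-32 - - \frac{245283}{407269}}} = \frac{3}{-6 + \frac{1}{-32 + \frac{245283}{407269}}} = \frac{3}{-6 + \frac{1}{- \frac{12787325}{407269}}} = \frac{3}{-6 - \frac{407269}{12787325}} = \frac{3}{- \frac{77131219}{12787325}} = 3 \left(- \frac{12787325}{77131219}\right) = - \frac{38361975}{77131219} \approx -0.49736$)
$\frac{H}{456422} = - \frac{38361975}{77131219 \cdot 456422} = \left(- \frac{38361975}{77131219}\right) \frac{1}{456422} = - \frac{38361975}{35204385238418}$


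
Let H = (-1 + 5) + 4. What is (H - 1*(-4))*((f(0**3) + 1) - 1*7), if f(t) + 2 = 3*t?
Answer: -96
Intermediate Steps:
H = 8 (H = 4 + 4 = 8)
f(t) = -2 + 3*t
(H - 1*(-4))*((f(0**3) + 1) - 1*7) = (8 - 1*(-4))*(((-2 + 3*0**3) + 1) - 1*7) = (8 + 4)*(((-2 + 3*0) + 1) - 7) = 12*(((-2 + 0) + 1) - 7) = 12*((-2 + 1) - 7) = 12*(-1 - 7) = 12*(-8) = -96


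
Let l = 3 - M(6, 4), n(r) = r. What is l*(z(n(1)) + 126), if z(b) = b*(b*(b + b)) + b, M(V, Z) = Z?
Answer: -129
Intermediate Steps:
z(b) = b + 2*b**3 (z(b) = b*(b*(2*b)) + b = b*(2*b**2) + b = 2*b**3 + b = b + 2*b**3)
l = -1 (l = 3 - 1*4 = 3 - 4 = -1)
l*(z(n(1)) + 126) = -((1 + 2*1**3) + 126) = -((1 + 2*1) + 126) = -((1 + 2) + 126) = -(3 + 126) = -1*129 = -129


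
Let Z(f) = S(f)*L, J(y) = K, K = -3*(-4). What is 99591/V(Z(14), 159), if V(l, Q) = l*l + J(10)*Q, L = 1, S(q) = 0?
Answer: 33197/636 ≈ 52.197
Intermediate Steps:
K = 12
J(y) = 12
Z(f) = 0 (Z(f) = 0*1 = 0)
V(l, Q) = l**2 + 12*Q (V(l, Q) = l*l + 12*Q = l**2 + 12*Q)
99591/V(Z(14), 159) = 99591/(0**2 + 12*159) = 99591/(0 + 1908) = 99591/1908 = 99591*(1/1908) = 33197/636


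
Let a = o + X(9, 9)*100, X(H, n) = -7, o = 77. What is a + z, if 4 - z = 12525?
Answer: -13144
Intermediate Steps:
z = -12521 (z = 4 - 1*12525 = 4 - 12525 = -12521)
a = -623 (a = 77 - 7*100 = 77 - 700 = -623)
a + z = -623 - 12521 = -13144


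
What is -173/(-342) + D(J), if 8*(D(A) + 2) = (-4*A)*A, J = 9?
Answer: -7181/171 ≈ -41.994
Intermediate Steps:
D(A) = -2 - A**2/2 (D(A) = -2 + ((-4*A)*A)/8 = -2 + (-4*A**2)/8 = -2 - A**2/2)
-173/(-342) + D(J) = -173/(-342) + (-2 - 1/2*9**2) = -173*(-1/342) + (-2 - 1/2*81) = 173/342 + (-2 - 81/2) = 173/342 - 85/2 = -7181/171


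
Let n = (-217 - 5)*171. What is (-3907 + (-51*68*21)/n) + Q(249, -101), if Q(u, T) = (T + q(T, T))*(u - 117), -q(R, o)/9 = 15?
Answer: -73935385/2109 ≈ -35057.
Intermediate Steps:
q(R, o) = -135 (q(R, o) = -9*15 = -135)
n = -37962 (n = -222*171 = -37962)
Q(u, T) = (-135 + T)*(-117 + u) (Q(u, T) = (T - 135)*(u - 117) = (-135 + T)*(-117 + u))
(-3907 + (-51*68*21)/n) + Q(249, -101) = (-3907 + (-51*68*21)/(-37962)) + (15795 - 135*249 - 117*(-101) - 101*249) = (-3907 - 3468*21*(-1/37962)) + (15795 - 33615 + 11817 - 25149) = (-3907 - 72828*(-1/37962)) - 31152 = (-3907 + 4046/2109) - 31152 = -8235817/2109 - 31152 = -73935385/2109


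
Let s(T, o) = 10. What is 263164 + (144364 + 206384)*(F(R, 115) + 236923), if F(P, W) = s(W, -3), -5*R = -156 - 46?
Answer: 83104039048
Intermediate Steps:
R = 202/5 (R = -(-156 - 46)/5 = -1/5*(-202) = 202/5 ≈ 40.400)
F(P, W) = 10
263164 + (144364 + 206384)*(F(R, 115) + 236923) = 263164 + (144364 + 206384)*(10 + 236923) = 263164 + 350748*236933 = 263164 + 83103775884 = 83104039048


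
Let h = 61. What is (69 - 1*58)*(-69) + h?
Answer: -698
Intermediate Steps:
(69 - 1*58)*(-69) + h = (69 - 1*58)*(-69) + 61 = (69 - 58)*(-69) + 61 = 11*(-69) + 61 = -759 + 61 = -698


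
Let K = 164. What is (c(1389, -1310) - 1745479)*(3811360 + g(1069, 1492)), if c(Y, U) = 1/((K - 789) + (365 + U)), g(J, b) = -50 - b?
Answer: -5220216492470179/785 ≈ -6.6500e+12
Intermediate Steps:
c(Y, U) = 1/(-260 + U) (c(Y, U) = 1/((164 - 789) + (365 + U)) = 1/(-625 + (365 + U)) = 1/(-260 + U))
(c(1389, -1310) - 1745479)*(3811360 + g(1069, 1492)) = (1/(-260 - 1310) - 1745479)*(3811360 + (-50 - 1*1492)) = (1/(-1570) - 1745479)*(3811360 + (-50 - 1492)) = (-1/1570 - 1745479)*(3811360 - 1542) = -2740402031/1570*3809818 = -5220216492470179/785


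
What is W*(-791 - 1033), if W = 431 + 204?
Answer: -1158240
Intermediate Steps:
W = 635
W*(-791 - 1033) = 635*(-791 - 1033) = 635*(-1824) = -1158240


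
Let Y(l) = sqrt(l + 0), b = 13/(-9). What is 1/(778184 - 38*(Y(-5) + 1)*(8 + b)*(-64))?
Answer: 2680179/2132692141144 - 6726*I*sqrt(5)/266586517643 ≈ 1.2567e-6 - 5.6416e-8*I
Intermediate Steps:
b = -13/9 (b = 13*(-1/9) = -13/9 ≈ -1.4444)
Y(l) = sqrt(l)
1/(778184 - 38*(Y(-5) + 1)*(8 + b)*(-64)) = 1/(778184 - 38*(sqrt(-5) + 1)*(8 - 13/9)*(-64)) = 1/(778184 - 38*(I*sqrt(5) + 1)*59/9*(-64)) = 1/(778184 - 38*(1 + I*sqrt(5))*59/9*(-64)) = 1/(778184 - 38*(59/9 + 59*I*sqrt(5)/9)*(-64)) = 1/(778184 + (-2242/9 - 2242*I*sqrt(5)/9)*(-64)) = 1/(778184 + (143488/9 + 143488*I*sqrt(5)/9)) = 1/(7147144/9 + 143488*I*sqrt(5)/9)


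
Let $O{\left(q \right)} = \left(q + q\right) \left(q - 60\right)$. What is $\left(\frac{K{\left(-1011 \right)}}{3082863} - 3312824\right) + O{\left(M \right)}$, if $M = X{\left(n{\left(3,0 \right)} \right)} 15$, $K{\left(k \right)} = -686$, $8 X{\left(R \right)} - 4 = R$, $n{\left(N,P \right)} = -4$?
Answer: $- \frac{1458997505114}{440409} \approx -3.3128 \cdot 10^{6}$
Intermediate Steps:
$X{\left(R \right)} = \frac{1}{2} + \frac{R}{8}$
$M = 0$ ($M = \left(\frac{1}{2} + \frac{1}{8} \left(-4\right)\right) 15 = \left(\frac{1}{2} - \frac{1}{2}\right) 15 = 0 \cdot 15 = 0$)
$O{\left(q \right)} = 2 q \left(-60 + q\right)$
$\left(\frac{K{\left(-1011 \right)}}{3082863} - 3312824\right) + O{\left(M \right)} = \left(- \frac{686}{3082863} - 3312824\right) + 2 \cdot 0 \left(-60 + 0\right) = \left(\left(-686\right) \frac{1}{3082863} - 3312824\right) + 2 \cdot 0 \left(-60\right) = \left(- \frac{98}{440409} - 3312824\right) + 0 = - \frac{1458997505114}{440409} + 0 = - \frac{1458997505114}{440409}$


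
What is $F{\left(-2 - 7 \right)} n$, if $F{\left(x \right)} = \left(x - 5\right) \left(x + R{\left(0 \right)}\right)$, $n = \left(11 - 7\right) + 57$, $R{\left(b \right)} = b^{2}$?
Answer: $7686$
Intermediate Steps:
$n = 61$ ($n = 4 + 57 = 61$)
$F{\left(x \right)} = x \left(-5 + x\right)$ ($F{\left(x \right)} = \left(x - 5\right) \left(x + 0^{2}\right) = \left(-5 + x\right) \left(x + 0\right) = \left(-5 + x\right) x = x \left(-5 + x\right)$)
$F{\left(-2 - 7 \right)} n = \left(-2 - 7\right) \left(-5 - 9\right) 61 = - 9 \left(-5 - 9\right) 61 = \left(-9\right) \left(-14\right) 61 = 126 \cdot 61 = 7686$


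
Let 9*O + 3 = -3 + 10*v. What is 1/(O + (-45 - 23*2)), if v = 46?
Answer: -9/365 ≈ -0.024658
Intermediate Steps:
O = 454/9 (O = -1/3 + (-3 + 10*46)/9 = -1/3 + (-3 + 460)/9 = -1/3 + (1/9)*457 = -1/3 + 457/9 = 454/9 ≈ 50.444)
1/(O + (-45 - 23*2)) = 1/(454/9 + (-45 - 23*2)) = 1/(454/9 + (-45 - 46)) = 1/(454/9 - 91) = 1/(-365/9) = -9/365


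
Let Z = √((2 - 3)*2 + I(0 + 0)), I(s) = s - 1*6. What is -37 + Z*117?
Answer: -37 + 234*I*√2 ≈ -37.0 + 330.93*I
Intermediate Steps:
I(s) = -6 + s (I(s) = s - 6 = -6 + s)
Z = 2*I*√2 (Z = √((2 - 3)*2 + (-6 + (0 + 0))) = √(-1*2 + (-6 + 0)) = √(-2 - 6) = √(-8) = 2*I*√2 ≈ 2.8284*I)
-37 + Z*117 = -37 + (2*I*√2)*117 = -37 + 234*I*√2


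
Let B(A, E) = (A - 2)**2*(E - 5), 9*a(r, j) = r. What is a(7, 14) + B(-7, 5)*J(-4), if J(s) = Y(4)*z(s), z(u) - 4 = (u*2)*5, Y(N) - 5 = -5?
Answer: 7/9 ≈ 0.77778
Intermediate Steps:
Y(N) = 0 (Y(N) = 5 - 5 = 0)
a(r, j) = r/9
z(u) = 4 + 10*u (z(u) = 4 + (u*2)*5 = 4 + (2*u)*5 = 4 + 10*u)
B(A, E) = (-2 + A)**2*(-5 + E)
J(s) = 0 (J(s) = 0*(4 + 10*s) = 0)
a(7, 14) + B(-7, 5)*J(-4) = (1/9)*7 + ((-2 - 7)**2*(-5 + 5))*0 = 7/9 + ((-9)**2*0)*0 = 7/9 + (81*0)*0 = 7/9 + 0*0 = 7/9 + 0 = 7/9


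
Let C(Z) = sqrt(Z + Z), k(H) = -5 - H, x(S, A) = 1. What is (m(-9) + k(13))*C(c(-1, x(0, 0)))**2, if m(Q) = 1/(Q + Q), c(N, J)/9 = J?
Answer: -325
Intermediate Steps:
c(N, J) = 9*J
m(Q) = 1/(2*Q)
C(Z) = sqrt(2)*sqrt(Z) (C(Z) = sqrt(2*Z) = sqrt(2)*sqrt(Z))
(m(-9) + k(13))*C(c(-1, x(0, 0)))**2 = ((1/2)/(-9) + (-5 - 1*13))*(sqrt(2)*sqrt(9*1))**2 = ((1/2)*(-1/9) + (-5 - 13))*(sqrt(2)*sqrt(9))**2 = (-1/18 - 18)*(sqrt(2)*3)**2 = -325*(3*sqrt(2))**2/18 = -325/18*18 = -325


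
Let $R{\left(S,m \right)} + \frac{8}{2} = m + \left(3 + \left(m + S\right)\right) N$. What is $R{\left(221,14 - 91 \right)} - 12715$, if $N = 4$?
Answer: $-12208$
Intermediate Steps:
$R{\left(S,m \right)} = 8 + 4 S + 5 m$ ($R{\left(S,m \right)} = -4 + \left(m + \left(3 + \left(m + S\right)\right) 4\right) = -4 + \left(m + \left(3 + \left(S + m\right)\right) 4\right) = -4 + \left(m + \left(3 + S + m\right) 4\right) = -4 + \left(m + \left(12 + 4 S + 4 m\right)\right) = -4 + \left(12 + 4 S + 5 m\right) = 8 + 4 S + 5 m$)
$R{\left(221,14 - 91 \right)} - 12715 = \left(8 + 4 \cdot 221 + 5 \left(14 - 91\right)\right) - 12715 = \left(8 + 884 + 5 \left(-77\right)\right) - 12715 = \left(8 + 884 - 385\right) - 12715 = 507 - 12715 = -12208$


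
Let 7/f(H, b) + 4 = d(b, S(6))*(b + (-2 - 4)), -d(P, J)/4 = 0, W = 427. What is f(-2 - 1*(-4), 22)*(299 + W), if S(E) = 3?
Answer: -2541/2 ≈ -1270.5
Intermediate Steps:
d(P, J) = 0 (d(P, J) = -4*0 = 0)
f(H, b) = -7/4 (f(H, b) = 7/(-4 + 0*(b + (-2 - 4))) = 7/(-4 + 0*(b - 6)) = 7/(-4 + 0*(-6 + b)) = 7/(-4 + 0) = 7/(-4) = 7*(-¼) = -7/4)
f(-2 - 1*(-4), 22)*(299 + W) = -7*(299 + 427)/4 = -7/4*726 = -2541/2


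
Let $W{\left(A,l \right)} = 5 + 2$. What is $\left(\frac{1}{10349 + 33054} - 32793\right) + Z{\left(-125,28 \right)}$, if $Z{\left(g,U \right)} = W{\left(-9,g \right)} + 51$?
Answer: $- \frac{1420797204}{43403} \approx -32735.0$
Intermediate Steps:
$W{\left(A,l \right)} = 7$
$Z{\left(g,U \right)} = 58$ ($Z{\left(g,U \right)} = 7 + 51 = 58$)
$\left(\frac{1}{10349 + 33054} - 32793\right) + Z{\left(-125,28 \right)} = \left(\frac{1}{10349 + 33054} - 32793\right) + 58 = \left(\frac{1}{43403} - 32793\right) + 58 = - \frac{1423314578}{43403} + 58 = - \frac{1420797204}{43403}$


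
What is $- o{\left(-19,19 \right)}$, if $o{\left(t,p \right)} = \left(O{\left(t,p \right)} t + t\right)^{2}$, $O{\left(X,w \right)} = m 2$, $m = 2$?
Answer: $-9025$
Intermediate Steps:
$O{\left(X,w \right)} = 4$ ($O{\left(X,w \right)} = 2 \cdot 2 = 4$)
$o{\left(t,p \right)} = 25 t^{2}$ ($o{\left(t,p \right)} = \left(4 t + t\right)^{2} = \left(5 t\right)^{2} = 25 t^{2}$)
$- o{\left(-19,19 \right)} = - 25 \left(-19\right)^{2} = - 25 \cdot 361 = \left(-1\right) 9025 = -9025$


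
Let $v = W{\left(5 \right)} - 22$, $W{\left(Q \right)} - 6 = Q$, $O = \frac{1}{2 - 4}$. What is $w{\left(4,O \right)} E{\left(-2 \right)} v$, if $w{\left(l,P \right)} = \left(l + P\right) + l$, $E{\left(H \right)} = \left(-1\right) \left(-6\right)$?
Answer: $-495$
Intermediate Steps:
$O = - \frac{1}{2}$ ($O = \frac{1}{-2} = - \frac{1}{2} \approx -0.5$)
$W{\left(Q \right)} = 6 + Q$
$E{\left(H \right)} = 6$
$w{\left(l,P \right)} = P + 2 l$ ($w{\left(l,P \right)} = \left(P + l\right) + l = P + 2 l$)
$v = -11$ ($v = \left(6 + 5\right) - 22 = 11 - 22 = -11$)
$w{\left(4,O \right)} E{\left(-2 \right)} v = \left(- \frac{1}{2} + 2 \cdot 4\right) 6 \left(-11\right) = \left(- \frac{1}{2} + 8\right) 6 \left(-11\right) = \frac{15}{2} \cdot 6 \left(-11\right) = 45 \left(-11\right) = -495$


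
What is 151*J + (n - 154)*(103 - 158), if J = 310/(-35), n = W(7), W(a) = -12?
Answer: 54548/7 ≈ 7792.6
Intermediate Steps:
n = -12
J = -62/7 (J = 310*(-1/35) = -62/7 ≈ -8.8571)
151*J + (n - 154)*(103 - 158) = 151*(-62/7) + (-12 - 154)*(103 - 158) = -9362/7 - 166*(-55) = -9362/7 + 9130 = 54548/7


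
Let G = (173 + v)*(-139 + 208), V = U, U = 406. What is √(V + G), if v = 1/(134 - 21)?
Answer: 2*√39403891/113 ≈ 111.10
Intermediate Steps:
V = 406
v = 1/113 ≈ 0.0088496
G = 1348950/113 (G = (173 + 1/113)*(-139 + 208) = (19550/113)*69 = 1348950/113 ≈ 11938.)
√(V + G) = √(406 + 1348950/113) = √(1394828/113) = 2*√39403891/113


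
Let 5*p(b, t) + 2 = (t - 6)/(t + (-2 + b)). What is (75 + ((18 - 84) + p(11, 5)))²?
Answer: 361201/4900 ≈ 73.714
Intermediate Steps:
p(b, t) = -⅖ + (-6 + t)/(5*(-2 + b + t)) (p(b, t) = -⅖ + ((t - 6)/(t + (-2 + b)))/5 = -⅖ + ((-6 + t)/(-2 + b + t))/5 = -⅖ + (-6 + t)/(5*(-2 + b + t)))
(75 + ((18 - 84) + p(11, 5)))² = (75 + ((18 - 84) + (-2 - 1*5 - 2*11)/(5*(-2 + 11 + 5))))² = (75 + (-66 + (⅕)*(-2 - 5 - 22)/14))² = (75 + (-66 + (⅕)*(1/14)*(-29)))² = (75 + (-66 - 29/70))² = (75 - 4649/70)² = (601/70)² = 361201/4900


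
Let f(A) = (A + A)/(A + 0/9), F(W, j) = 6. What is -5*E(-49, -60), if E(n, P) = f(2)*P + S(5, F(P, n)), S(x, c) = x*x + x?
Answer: 450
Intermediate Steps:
f(A) = 2 (f(A) = (2*A)/(A + 0*(⅑)) = (2*A)/(A + 0) = (2*A)/A = 2)
S(x, c) = x + x² (S(x, c) = x² + x = x + x²)
E(n, P) = 30 + 2*P (E(n, P) = 2*P + 5*(1 + 5) = 2*P + 5*6 = 2*P + 30 = 30 + 2*P)
-5*E(-49, -60) = -5*(30 + 2*(-60)) = -5*(30 - 120) = -5*(-90) = 450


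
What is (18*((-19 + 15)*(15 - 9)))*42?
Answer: -18144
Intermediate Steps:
(18*((-19 + 15)*(15 - 9)))*42 = (18*(-4*6))*42 = (18*(-24))*42 = -432*42 = -18144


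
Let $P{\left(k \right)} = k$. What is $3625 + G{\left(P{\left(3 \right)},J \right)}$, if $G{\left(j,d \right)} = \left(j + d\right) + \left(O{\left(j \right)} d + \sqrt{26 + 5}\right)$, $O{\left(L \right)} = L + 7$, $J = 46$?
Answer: $4134 + \sqrt{31} \approx 4139.6$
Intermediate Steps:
$O{\left(L \right)} = 7 + L$
$G{\left(j,d \right)} = d + j + \sqrt{31} + d \left(7 + j\right)$ ($G{\left(j,d \right)} = \left(j + d\right) + \left(\left(7 + j\right) d + \sqrt{26 + 5}\right) = \left(d + j\right) + \left(d \left(7 + j\right) + \sqrt{31}\right) = \left(d + j\right) + \left(\sqrt{31} + d \left(7 + j\right)\right) = d + j + \sqrt{31} + d \left(7 + j\right)$)
$3625 + G{\left(P{\left(3 \right)},J \right)} = 3625 + \left(46 + 3 + \sqrt{31} + 46 \left(7 + 3\right)\right) = 3625 + \left(46 + 3 + \sqrt{31} + 46 \cdot 10\right) = 3625 + \left(46 + 3 + \sqrt{31} + 460\right) = 3625 + \left(509 + \sqrt{31}\right) = 4134 + \sqrt{31}$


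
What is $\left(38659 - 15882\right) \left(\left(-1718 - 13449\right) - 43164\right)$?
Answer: $-1328605187$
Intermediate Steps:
$\left(38659 - 15882\right) \left(\left(-1718 - 13449\right) - 43164\right) = 22777 \left(-15167 - 43164\right) = 22777 \left(-58331\right) = -1328605187$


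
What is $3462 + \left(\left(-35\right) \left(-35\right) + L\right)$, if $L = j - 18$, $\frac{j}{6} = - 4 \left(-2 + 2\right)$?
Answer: $4669$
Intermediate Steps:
$j = 0$ ($j = 6 \left(- 4 \left(-2 + 2\right)\right) = 6 \left(\left(-4\right) 0\right) = 6 \cdot 0 = 0$)
$L = -18$ ($L = 0 - 18 = -18$)
$3462 + \left(\left(-35\right) \left(-35\right) + L\right) = 3462 - -1207 = 3462 + \left(1225 - 18\right) = 3462 + 1207 = 4669$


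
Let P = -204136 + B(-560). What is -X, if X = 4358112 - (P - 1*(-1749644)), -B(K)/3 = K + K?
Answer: -2809244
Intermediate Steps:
B(K) = -6*K (B(K) = -3*(K + K) = -6*K)
P = -200776 (P = -204136 - 6*(-560) = -204136 + 3360 = -200776)
X = 2809244 (X = 4358112 - (-200776 - 1*(-1749644)) = 4358112 - (-200776 + 1749644) = 4358112 - 1*1548868 = 4358112 - 1548868 = 2809244)
-X = -1*2809244 = -2809244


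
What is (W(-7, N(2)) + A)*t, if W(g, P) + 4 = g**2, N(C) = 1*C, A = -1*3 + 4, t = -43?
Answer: -1978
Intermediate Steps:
A = 1 (A = -3 + 4 = 1)
N(C) = C
W(g, P) = -4 + g**2
(W(-7, N(2)) + A)*t = ((-4 + (-7)**2) + 1)*(-43) = ((-4 + 49) + 1)*(-43) = (45 + 1)*(-43) = 46*(-43) = -1978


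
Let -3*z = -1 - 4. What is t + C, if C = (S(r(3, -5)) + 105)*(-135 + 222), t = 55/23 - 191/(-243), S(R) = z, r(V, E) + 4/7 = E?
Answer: 51883678/5589 ≈ 9283.2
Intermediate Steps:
r(V, E) = -4/7 + E
z = 5/3 (z = -(-1 - 4)/3 = -⅓*(-5) = 5/3 ≈ 1.6667)
S(R) = 5/3
t = 17758/5589 (t = 55*(1/23) - 191*(-1/243) = 55/23 + 191/243 = 17758/5589 ≈ 3.1773)
C = 9280 (C = (5/3 + 105)*(-135 + 222) = (320/3)*87 = 9280)
t + C = 17758/5589 + 9280 = 51883678/5589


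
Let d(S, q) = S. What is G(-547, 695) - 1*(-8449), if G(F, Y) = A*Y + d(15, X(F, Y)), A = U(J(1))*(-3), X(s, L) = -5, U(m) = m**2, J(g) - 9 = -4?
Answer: -43661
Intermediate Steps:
J(g) = 5 (J(g) = 9 - 4 = 5)
A = -75 (A = 5**2*(-3) = 25*(-3) = -75)
G(F, Y) = 15 - 75*Y (G(F, Y) = -75*Y + 15 = 15 - 75*Y)
G(-547, 695) - 1*(-8449) = (15 - 75*695) - 1*(-8449) = (15 - 52125) + 8449 = -52110 + 8449 = -43661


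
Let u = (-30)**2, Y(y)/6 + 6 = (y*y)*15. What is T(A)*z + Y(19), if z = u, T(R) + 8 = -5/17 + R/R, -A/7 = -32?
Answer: 440118/17 ≈ 25889.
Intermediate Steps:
A = 224 (A = -7*(-32) = 224)
Y(y) = -36 + 90*y**2 (Y(y) = -36 + 6*((y*y)*15) = -36 + 6*(y**2*15) = -36 + 6*(15*y**2) = -36 + 90*y**2)
u = 900
T(R) = -124/17 (T(R) = -8 + (-5/17 + R/R) = -8 + (-5*1/17 + 1) = -8 + (-5/17 + 1) = -8 + 12/17 = -124/17)
z = 900
T(A)*z + Y(19) = -124/17*900 + (-36 + 90*19**2) = -111600/17 + (-36 + 90*361) = -111600/17 + (-36 + 32490) = -111600/17 + 32454 = 440118/17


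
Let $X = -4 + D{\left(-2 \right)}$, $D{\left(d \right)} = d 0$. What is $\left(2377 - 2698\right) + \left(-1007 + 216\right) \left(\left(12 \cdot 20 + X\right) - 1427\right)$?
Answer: $941760$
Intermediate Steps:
$D{\left(d \right)} = 0$
$X = -4$ ($X = -4 + 0 = -4$)
$\left(2377 - 2698\right) + \left(-1007 + 216\right) \left(\left(12 \cdot 20 + X\right) - 1427\right) = \left(2377 - 2698\right) + \left(-1007 + 216\right) \left(\left(12 \cdot 20 - 4\right) - 1427\right) = -321 - 791 \left(\left(240 - 4\right) - 1427\right) = -321 - 791 \left(236 - 1427\right) = -321 - -942081 = -321 + 942081 = 941760$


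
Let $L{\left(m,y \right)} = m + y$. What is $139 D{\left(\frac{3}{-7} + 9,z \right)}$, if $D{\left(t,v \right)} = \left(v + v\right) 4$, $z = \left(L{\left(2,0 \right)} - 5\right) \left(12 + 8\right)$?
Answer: $-66720$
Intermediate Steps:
$z = -60$ ($z = \left(\left(2 + 0\right) - 5\right) \left(12 + 8\right) = \left(2 - 5\right) 20 = \left(-3\right) 20 = -60$)
$D{\left(t,v \right)} = 8 v$ ($D{\left(t,v \right)} = 2 v 4 = 8 v$)
$139 D{\left(\frac{3}{-7} + 9,z \right)} = 139 \cdot 8 \left(-60\right) = 139 \left(-480\right) = -66720$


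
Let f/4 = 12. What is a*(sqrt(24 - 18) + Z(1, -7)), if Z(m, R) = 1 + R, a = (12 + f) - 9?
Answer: -306 + 51*sqrt(6) ≈ -181.08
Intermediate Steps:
f = 48 (f = 4*12 = 48)
a = 51 (a = (12 + 48) - 9 = 60 - 9 = 51)
a*(sqrt(24 - 18) + Z(1, -7)) = 51*(sqrt(24 - 18) + (1 - 7)) = 51*(sqrt(6) - 6) = 51*(-6 + sqrt(6)) = -306 + 51*sqrt(6)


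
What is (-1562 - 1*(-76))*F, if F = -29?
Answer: 43094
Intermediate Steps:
(-1562 - 1*(-76))*F = (-1562 - 1*(-76))*(-29) = (-1562 + 76)*(-29) = -1486*(-29) = 43094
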